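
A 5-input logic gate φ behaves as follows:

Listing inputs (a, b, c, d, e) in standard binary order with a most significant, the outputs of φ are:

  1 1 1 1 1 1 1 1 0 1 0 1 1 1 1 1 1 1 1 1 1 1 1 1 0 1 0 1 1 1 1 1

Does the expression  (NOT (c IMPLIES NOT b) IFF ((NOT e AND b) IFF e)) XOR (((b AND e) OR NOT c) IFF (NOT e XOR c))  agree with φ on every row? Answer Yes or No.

Yes

Test each input against both φ and the formula:
  a=0, b=0, c=0, d=0, e=0: formula gives 1, φ = 1 ✓
  a=0, b=0, c=0, d=0, e=1: formula gives 1, φ = 1 ✓
  a=0, b=0, c=0, d=1, e=0: formula gives 1, φ = 1 ✓
  a=0, b=0, c=0, d=1, e=1: formula gives 1, φ = 1 ✓
  … (the remaining 28 rows also agree.)
Every row agrees, so the formula is equivalent.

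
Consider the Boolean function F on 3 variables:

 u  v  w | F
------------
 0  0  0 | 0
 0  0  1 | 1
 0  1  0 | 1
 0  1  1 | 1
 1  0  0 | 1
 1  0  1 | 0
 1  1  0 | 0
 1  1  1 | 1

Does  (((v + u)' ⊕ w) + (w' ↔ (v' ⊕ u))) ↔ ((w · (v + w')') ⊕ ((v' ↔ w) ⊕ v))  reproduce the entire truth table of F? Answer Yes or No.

Check the formula against F row by row:
  u=0, v=0, w=0: formula gives 0, F = 0 ✓
  u=0, v=0, w=1: formula gives 1, F = 1 ✓
  u=0, v=1, w=0: formula gives 1, F = 1 ✓
  u=0, v=1, w=1: formula gives 1, F = 1 ✓
  u=1, v=0, w=0: formula gives 1, F = 1 ✓
  … (the remaining 3 rows also agree.)
All 8 rows match — the expression computes F exactly.

Yes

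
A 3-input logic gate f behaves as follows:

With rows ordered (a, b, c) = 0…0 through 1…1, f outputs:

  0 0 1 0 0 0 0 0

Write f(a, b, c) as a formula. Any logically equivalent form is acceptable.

f is 1 on exactly one input, (0,1,0), whose minterm is ¬a·b·¬c. So f is just that conjunction.

f(a, b, c) = (¬a ∧ b) ∧ ¬c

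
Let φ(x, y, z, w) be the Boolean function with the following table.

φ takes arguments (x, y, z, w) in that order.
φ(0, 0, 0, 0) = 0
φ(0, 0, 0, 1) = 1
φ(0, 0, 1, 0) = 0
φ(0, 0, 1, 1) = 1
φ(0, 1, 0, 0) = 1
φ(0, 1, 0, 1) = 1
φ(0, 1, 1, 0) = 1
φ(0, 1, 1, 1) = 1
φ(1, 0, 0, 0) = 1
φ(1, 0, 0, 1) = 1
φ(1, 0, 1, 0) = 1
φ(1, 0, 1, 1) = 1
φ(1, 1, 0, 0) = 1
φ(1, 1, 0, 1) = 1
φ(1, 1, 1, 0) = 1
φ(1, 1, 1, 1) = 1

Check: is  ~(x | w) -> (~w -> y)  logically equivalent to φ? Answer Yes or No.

Check the formula against φ row by row:
  x=0, y=0, z=0, w=0: formula gives 0, φ = 0 ✓
  x=0, y=0, z=0, w=1: formula gives 1, φ = 1 ✓
  x=0, y=0, z=1, w=0: formula gives 0, φ = 0 ✓
  x=0, y=0, z=1, w=1: formula gives 1, φ = 1 ✓
  … (the remaining 12 rows also agree.)
All 16 rows match — the expression computes φ exactly.

Yes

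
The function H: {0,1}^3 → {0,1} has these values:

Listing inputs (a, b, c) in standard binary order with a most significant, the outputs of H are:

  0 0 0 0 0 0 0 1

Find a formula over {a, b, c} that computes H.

The output is 1 only when every input is 1 — the AND of all inputs.

H(a, b, c) = (a and b) and c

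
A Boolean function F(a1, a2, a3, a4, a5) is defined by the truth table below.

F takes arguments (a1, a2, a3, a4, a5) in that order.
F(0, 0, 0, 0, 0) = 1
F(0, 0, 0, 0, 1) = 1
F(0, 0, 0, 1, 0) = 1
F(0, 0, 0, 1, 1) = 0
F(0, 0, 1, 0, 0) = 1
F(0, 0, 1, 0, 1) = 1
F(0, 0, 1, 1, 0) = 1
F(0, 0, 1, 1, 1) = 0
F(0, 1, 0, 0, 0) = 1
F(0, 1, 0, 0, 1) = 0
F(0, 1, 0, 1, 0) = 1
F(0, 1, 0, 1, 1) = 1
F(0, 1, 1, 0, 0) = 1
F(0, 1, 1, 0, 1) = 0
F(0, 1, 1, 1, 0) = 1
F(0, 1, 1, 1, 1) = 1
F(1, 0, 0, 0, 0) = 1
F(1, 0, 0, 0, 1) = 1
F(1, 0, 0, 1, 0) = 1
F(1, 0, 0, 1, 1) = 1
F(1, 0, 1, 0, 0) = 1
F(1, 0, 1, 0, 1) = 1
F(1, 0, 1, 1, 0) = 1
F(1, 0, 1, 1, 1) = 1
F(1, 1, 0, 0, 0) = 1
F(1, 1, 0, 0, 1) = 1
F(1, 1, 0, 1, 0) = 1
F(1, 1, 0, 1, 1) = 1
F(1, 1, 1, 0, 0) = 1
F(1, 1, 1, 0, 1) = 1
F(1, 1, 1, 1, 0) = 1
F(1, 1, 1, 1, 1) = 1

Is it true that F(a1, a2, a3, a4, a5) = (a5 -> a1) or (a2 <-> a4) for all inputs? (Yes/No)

Test each input against both F and the formula:
  a1=0, a2=0, a3=0, a4=0, a5=0: formula gives 1, F = 1 ✓
  a1=0, a2=0, a3=0, a4=0, a5=1: formula gives 1, F = 1 ✓
  a1=0, a2=0, a3=0, a4=1, a5=0: formula gives 1, F = 1 ✓
  a1=0, a2=0, a3=0, a4=1, a5=1: formula gives 0, F = 0 ✓
  …and likewise for the remaining 28 rows.
All 32 rows match — the expression computes F exactly.

Yes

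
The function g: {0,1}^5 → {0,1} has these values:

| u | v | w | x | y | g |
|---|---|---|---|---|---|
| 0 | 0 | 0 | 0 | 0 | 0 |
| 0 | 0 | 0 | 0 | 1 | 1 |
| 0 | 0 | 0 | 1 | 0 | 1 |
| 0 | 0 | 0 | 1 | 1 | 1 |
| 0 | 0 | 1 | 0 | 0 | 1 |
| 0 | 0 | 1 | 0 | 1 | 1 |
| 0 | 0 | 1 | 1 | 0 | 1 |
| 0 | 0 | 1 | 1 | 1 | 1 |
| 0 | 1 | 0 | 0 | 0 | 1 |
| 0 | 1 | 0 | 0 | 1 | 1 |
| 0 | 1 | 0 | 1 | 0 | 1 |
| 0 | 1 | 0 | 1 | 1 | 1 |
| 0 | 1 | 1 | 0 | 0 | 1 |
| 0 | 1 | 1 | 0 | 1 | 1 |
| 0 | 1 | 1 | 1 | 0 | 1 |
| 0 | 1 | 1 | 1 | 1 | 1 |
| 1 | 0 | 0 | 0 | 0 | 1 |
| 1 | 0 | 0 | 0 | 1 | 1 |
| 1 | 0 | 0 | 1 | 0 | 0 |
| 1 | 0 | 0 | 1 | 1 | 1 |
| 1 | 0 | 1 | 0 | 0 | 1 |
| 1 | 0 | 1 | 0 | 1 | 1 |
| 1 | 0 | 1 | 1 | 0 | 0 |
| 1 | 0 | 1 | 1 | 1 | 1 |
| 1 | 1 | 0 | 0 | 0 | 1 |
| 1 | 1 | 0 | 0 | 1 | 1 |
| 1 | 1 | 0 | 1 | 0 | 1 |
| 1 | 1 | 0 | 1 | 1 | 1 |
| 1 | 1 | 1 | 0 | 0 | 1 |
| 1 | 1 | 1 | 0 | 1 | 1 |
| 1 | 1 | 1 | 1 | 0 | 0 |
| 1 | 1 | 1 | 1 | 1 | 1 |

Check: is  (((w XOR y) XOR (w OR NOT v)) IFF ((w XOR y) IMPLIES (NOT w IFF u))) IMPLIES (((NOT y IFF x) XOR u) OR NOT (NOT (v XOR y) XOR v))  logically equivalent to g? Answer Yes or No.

Yes

Test each input against both g and the formula:
  u=0, v=0, w=0, x=0, y=0: formula gives 0, g = 0 ✓
  u=0, v=0, w=0, x=0, y=1: formula gives 1, g = 1 ✓
  u=0, v=0, w=0, x=1, y=0: formula gives 1, g = 1 ✓
  u=0, v=0, w=0, x=1, y=1: formula gives 1, g = 1 ✓
  …and likewise for the remaining 28 rows.
All 32 rows match — the expression computes g exactly.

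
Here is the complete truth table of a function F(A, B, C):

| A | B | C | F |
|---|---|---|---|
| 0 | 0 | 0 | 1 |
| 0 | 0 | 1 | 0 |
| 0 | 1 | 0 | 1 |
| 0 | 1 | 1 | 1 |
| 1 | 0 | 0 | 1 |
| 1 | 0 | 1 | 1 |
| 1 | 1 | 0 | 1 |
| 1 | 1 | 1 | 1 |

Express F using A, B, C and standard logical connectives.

F(A, B, C) = ¬((¬A ∧ ¬B) ∧ C)

F is 0 on exactly one input, (0,0,1), whose minterm is ¬A·¬B·C. So F is the negation of that single conjunction.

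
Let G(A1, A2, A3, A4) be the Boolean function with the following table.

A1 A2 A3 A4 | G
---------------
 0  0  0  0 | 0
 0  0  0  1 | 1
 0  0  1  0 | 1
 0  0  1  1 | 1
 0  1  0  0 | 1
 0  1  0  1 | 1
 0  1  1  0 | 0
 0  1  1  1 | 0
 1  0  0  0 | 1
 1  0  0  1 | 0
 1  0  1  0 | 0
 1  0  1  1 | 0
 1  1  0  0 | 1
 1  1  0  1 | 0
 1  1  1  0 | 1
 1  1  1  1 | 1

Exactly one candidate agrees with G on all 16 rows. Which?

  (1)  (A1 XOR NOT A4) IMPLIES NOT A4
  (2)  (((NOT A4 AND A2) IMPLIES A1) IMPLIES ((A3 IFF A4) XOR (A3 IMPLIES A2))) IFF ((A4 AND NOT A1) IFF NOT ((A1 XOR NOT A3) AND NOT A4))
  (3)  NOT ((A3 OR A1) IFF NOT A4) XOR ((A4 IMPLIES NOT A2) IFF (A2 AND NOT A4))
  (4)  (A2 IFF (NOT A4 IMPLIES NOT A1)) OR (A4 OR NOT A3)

2

(1) disagrees with G on (0,0,0,0) (formula → 1, table → 0); rule it out.
(3) disagrees with G on (0,0,0,0) (formula → 1, table → 0); rule it out.
(4) disagrees with G on (0,0,0,0) (formula → 1, table → 0); rule it out.
That leaves (2). Evaluating it on every row reproduces the table of G exactly.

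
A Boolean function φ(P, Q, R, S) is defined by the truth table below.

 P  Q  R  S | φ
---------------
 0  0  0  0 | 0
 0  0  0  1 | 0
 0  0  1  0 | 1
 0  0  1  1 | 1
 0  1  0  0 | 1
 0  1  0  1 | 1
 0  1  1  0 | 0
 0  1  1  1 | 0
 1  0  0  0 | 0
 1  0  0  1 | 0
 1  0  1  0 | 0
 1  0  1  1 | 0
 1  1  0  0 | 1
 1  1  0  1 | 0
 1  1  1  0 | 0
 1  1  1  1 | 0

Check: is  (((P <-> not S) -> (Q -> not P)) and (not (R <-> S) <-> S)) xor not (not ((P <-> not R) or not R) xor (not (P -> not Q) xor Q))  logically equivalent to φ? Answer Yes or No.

Yes

Check the formula against φ row by row:
  P=0, Q=0, R=0, S=0: formula gives 0, φ = 0 ✓
  P=0, Q=0, R=0, S=1: formula gives 0, φ = 0 ✓
  P=0, Q=0, R=1, S=0: formula gives 1, φ = 1 ✓
  P=0, Q=0, R=1, S=1: formula gives 1, φ = 1 ✓
  …and likewise for the remaining 12 rows.
Every row agrees, so the formula is equivalent.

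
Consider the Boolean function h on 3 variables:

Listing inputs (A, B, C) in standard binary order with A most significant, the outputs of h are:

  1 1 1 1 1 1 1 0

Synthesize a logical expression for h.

The output is 0 only when every input is 1 — NAND of all inputs.

h(A, B, C) = not ((A and B) and C)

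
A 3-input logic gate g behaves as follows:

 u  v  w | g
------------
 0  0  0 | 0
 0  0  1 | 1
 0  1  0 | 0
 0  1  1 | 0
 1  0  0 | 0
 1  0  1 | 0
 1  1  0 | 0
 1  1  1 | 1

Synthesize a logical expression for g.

g(u, v, w) = ((not u and not v) and w) or ((u and v) and w)

g=1 on 2 inputs: (0,0,1), (1,1,1). Reading each as a conjunction of literals (¬u·¬v·w, u·v·w) and taking the OR gives the canonical DNF.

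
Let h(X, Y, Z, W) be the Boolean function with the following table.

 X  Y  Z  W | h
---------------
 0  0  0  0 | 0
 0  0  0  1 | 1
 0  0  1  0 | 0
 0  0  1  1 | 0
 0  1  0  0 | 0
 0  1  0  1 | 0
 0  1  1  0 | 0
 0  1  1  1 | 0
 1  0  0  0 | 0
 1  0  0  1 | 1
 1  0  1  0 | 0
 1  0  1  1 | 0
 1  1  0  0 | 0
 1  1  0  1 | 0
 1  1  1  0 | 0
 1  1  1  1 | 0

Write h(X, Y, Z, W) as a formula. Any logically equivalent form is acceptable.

h(X, Y, Z, W) = (((NOT X AND NOT Y) AND NOT Z) AND W) OR (((X AND NOT Y) AND NOT Z) AND W)

h=1 on 2 inputs: (0,0,0,1), (1,0,0,1). Reading each as a conjunction of literals (¬X·¬Y·¬Z·W, X·¬Y·¬Z·W) and taking the OR gives the canonical DNF.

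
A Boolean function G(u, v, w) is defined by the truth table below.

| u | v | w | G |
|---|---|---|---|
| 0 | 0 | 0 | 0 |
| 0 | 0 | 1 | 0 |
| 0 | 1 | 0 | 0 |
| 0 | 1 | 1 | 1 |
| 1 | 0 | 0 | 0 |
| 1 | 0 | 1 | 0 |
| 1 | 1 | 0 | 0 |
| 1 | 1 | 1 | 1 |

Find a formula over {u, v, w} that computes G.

G=1 on 2 inputs: (0,1,1), (1,1,1). Reading each as a conjunction of literals (¬u·v·w, u·v·w) and taking the OR gives the canonical DNF.

G(u, v, w) = ((NOT u AND v) AND w) OR ((u AND v) AND w)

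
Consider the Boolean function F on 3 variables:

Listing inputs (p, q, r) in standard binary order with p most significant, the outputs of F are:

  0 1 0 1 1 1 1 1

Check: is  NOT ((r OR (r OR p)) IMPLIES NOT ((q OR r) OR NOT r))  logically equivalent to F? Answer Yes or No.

Check the formula against F row by row:
  p=0, q=0, r=0: formula gives 0, F = 0 ✓
  p=0, q=0, r=1: formula gives 1, F = 1 ✓
  p=0, q=1, r=0: formula gives 0, F = 0 ✓
  p=0, q=1, r=1: formula gives 1, F = 1 ✓
  p=1, q=0, r=0: formula gives 1, F = 1 ✓
  …and likewise for the remaining 3 rows.
All 8 rows match — the expression computes F exactly.

Yes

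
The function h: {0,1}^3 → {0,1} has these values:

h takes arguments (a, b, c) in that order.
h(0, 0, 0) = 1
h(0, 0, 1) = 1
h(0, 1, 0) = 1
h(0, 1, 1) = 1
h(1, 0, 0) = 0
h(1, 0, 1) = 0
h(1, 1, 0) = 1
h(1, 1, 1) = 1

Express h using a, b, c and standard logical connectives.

There are just 2 zero rows: (1,0,0), (1,0,1). Their minterms are a·¬b·¬c, a·¬b·c; the OR of those covers precisely the 0-outputs, and negating it yields h.

h(a, b, c) = ~(((a & ~b) & ~c) | ((a & ~b) & c))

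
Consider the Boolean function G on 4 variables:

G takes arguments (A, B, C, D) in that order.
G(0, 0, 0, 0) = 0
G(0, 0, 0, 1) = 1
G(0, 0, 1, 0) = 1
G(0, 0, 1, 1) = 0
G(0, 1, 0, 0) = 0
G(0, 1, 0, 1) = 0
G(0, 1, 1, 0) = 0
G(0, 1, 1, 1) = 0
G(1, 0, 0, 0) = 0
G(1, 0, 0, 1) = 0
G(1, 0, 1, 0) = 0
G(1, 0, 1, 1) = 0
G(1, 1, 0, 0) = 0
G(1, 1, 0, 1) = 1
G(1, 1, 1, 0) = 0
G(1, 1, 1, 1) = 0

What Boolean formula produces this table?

G(A, B, C, D) = ((((NOT A AND NOT B) AND NOT C) AND D) OR (((NOT A AND NOT B) AND C) AND NOT D)) OR (((A AND B) AND NOT C) AND D)

G=1 on 3 inputs: (0,0,0,1), (0,0,1,0), (1,1,0,1). Reading each as a conjunction of literals (¬A·¬B·¬C·D, ¬A·¬B·C·¬D, A·B·¬C·D) and taking the OR gives the canonical DNF.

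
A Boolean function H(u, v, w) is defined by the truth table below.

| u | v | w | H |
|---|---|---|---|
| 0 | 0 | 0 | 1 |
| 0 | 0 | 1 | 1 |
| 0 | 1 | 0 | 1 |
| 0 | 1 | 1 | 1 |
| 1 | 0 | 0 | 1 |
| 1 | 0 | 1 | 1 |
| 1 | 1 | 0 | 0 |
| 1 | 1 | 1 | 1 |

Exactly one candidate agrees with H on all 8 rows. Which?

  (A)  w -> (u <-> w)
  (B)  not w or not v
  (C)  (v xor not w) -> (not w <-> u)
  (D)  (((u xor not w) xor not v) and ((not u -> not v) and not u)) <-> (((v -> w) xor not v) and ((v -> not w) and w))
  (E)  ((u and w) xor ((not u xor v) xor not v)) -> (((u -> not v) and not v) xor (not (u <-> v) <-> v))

(A) disagrees with H on (0,0,1) (formula → 0, table → 1); rule it out.
(B) disagrees with H on (0,1,1) (formula → 0, table → 1); rule it out.
(C) disagrees with H on (0,0,0) (formula → 0, table → 1); rule it out.
(D) disagrees with H on (0,0,1) (formula → 0, table → 1); rule it out.
(E) is the remaining candidate, and it agrees with H on all 8 inputs.

E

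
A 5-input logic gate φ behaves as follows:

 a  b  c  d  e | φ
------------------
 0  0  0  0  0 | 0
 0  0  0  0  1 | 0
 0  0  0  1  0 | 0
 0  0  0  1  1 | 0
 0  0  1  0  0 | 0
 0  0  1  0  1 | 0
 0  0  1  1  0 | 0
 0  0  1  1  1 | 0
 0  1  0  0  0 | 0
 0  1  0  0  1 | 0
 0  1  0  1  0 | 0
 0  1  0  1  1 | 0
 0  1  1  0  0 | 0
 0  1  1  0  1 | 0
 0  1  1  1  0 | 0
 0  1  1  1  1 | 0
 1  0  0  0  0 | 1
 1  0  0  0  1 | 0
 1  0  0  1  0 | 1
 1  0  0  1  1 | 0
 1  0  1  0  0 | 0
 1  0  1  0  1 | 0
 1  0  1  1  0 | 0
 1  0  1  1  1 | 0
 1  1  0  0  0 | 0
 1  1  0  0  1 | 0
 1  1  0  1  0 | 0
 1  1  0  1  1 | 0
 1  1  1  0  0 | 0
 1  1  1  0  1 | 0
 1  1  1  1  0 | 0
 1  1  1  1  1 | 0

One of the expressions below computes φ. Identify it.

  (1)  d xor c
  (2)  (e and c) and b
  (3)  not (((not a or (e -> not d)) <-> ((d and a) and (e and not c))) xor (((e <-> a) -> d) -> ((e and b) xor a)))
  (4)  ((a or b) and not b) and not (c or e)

(1): at (0,0,0,1,0) it gives 1, but φ = 0 — eliminated.
(2): at (0,1,1,0,1) it gives 1, but φ = 0 — eliminated.
(3): at (0,0,0,0,1) it gives 1, but φ = 0 — eliminated.
That leaves (4). Evaluating it on every row reproduces the table of φ exactly.

4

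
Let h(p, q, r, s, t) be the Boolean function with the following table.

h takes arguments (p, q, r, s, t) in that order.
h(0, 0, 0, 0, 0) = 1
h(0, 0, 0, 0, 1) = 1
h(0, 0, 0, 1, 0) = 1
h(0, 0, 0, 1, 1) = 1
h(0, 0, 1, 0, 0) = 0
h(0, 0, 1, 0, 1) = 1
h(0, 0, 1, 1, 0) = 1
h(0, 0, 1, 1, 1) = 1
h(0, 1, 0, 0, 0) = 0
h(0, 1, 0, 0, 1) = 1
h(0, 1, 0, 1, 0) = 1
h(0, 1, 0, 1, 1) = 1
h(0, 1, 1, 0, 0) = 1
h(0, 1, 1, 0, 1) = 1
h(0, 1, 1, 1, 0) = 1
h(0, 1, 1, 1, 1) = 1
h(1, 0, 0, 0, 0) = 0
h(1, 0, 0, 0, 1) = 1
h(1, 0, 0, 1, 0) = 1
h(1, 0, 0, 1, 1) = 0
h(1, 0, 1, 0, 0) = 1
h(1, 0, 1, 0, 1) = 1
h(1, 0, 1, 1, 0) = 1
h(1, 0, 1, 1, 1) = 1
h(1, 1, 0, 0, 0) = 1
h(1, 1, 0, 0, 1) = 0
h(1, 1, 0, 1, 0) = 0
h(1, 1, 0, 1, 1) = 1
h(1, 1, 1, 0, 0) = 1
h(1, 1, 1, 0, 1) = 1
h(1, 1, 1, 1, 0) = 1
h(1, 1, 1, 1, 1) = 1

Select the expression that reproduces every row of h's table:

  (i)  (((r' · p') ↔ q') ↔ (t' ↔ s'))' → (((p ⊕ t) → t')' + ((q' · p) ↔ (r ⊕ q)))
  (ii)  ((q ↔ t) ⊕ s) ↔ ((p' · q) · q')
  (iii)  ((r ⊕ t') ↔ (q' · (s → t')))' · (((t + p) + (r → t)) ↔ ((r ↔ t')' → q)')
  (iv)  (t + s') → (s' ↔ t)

i

(ii) disagrees with h on (0,0,0,0,0) (formula → 0, table → 1); rule it out.
(iii) disagrees with h on (0,0,0,0,0) (formula → 0, table → 1); rule it out.
(iv) disagrees with h on (0,0,0,0,0) (formula → 0, table → 1); rule it out.
Only (i) survives; checking it on all 32 rows confirms it matches h.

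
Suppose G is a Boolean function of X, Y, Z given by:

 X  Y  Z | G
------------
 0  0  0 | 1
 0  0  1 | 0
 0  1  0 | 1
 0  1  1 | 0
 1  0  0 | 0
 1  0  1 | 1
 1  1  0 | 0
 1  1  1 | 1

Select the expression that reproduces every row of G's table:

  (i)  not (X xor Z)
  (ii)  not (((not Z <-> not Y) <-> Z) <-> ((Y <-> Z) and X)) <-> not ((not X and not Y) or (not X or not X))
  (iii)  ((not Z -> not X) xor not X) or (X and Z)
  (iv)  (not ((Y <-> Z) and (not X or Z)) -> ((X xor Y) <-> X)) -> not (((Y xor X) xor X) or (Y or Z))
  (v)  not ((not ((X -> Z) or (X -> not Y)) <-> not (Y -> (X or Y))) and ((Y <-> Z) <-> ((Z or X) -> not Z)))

(ii) disagrees with G on (0,0,1) (formula → 1, table → 0); rule it out.
(iii) disagrees with G on (0,0,0) (formula → 0, table → 1); rule it out.
(iv) disagrees with G on (1,0,0) (formula → 1, table → 0); rule it out.
(v) disagrees with G on (0,0,0) (formula → 0, table → 1); rule it out.
Only (i) survives; checking it on all 8 rows confirms it matches G.

i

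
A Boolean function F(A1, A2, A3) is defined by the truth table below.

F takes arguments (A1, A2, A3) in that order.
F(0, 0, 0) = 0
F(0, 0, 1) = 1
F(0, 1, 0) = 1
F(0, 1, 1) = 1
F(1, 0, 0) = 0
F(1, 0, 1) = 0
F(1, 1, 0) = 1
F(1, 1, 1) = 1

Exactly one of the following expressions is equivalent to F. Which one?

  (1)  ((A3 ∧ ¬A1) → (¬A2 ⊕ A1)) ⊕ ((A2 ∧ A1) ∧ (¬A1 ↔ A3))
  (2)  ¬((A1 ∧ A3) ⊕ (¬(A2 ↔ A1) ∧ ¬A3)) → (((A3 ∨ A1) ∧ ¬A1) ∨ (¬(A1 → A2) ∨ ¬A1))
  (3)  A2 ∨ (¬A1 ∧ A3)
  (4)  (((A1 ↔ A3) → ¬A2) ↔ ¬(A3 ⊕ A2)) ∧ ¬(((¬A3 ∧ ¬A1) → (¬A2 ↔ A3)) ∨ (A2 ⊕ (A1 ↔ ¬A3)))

3

(1) disagrees with F on (0,0,0) (formula → 1, table → 0); rule it out.
(2) disagrees with F on (0,0,0) (formula → 1, table → 0); rule it out.
(4) disagrees with F on (0,0,0) (formula → 1, table → 0); rule it out.
That leaves (3). Evaluating it on every row reproduces the table of F exactly.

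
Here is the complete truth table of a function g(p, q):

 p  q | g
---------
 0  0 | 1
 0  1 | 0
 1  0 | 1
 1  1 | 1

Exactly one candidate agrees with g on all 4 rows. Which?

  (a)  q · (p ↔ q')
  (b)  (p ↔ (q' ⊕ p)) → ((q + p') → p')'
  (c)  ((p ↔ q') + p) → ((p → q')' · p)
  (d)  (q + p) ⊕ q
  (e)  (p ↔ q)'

(a): at (0,0) it gives 0, but g = 1 — eliminated.
(c): at (1,0) it gives 0, but g = 1 — eliminated.
(d): at (0,0) it gives 0, but g = 1 — eliminated.
(e): at (0,0) it gives 0, but g = 1 — eliminated.
That leaves (b). Evaluating it on every row reproduces the table of g exactly.

b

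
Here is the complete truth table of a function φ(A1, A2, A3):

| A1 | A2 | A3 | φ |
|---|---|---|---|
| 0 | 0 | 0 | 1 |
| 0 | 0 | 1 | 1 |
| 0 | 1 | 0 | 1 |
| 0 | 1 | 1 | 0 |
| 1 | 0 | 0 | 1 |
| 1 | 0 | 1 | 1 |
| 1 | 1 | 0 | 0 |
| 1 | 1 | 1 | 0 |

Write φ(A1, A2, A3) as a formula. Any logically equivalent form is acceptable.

There are just 3 zero rows: (0,1,1), (1,1,0), (1,1,1). Their minterms are ¬A1·A2·A3, A1·A2·¬A3, A1·A2·A3; the OR of those covers precisely the 0-outputs, and negating it yields φ.

φ(A1, A2, A3) = ((((A1' · A2) · A3) + ((A1 · A2) · A3')) + ((A1 · A2) · A3))'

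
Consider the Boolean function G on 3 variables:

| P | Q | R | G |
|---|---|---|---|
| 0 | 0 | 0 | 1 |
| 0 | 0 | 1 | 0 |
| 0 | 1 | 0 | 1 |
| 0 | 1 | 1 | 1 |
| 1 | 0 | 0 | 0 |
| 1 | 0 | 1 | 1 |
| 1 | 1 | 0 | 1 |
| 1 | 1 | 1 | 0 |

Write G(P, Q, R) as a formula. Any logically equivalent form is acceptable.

G is 0 on only 3 rows — (0,0,1), (1,0,0), (1,1,1). Writing each as a minterm (¬P·¬Q·R, P·¬Q·¬R, P·Q·R) and OR-ing them characterizes exactly where G=0, so G is the negation of that disjunction.

G(P, Q, R) = ¬((((¬P ∧ ¬Q) ∧ R) ∨ ((P ∧ ¬Q) ∧ ¬R)) ∨ ((P ∧ Q) ∧ R))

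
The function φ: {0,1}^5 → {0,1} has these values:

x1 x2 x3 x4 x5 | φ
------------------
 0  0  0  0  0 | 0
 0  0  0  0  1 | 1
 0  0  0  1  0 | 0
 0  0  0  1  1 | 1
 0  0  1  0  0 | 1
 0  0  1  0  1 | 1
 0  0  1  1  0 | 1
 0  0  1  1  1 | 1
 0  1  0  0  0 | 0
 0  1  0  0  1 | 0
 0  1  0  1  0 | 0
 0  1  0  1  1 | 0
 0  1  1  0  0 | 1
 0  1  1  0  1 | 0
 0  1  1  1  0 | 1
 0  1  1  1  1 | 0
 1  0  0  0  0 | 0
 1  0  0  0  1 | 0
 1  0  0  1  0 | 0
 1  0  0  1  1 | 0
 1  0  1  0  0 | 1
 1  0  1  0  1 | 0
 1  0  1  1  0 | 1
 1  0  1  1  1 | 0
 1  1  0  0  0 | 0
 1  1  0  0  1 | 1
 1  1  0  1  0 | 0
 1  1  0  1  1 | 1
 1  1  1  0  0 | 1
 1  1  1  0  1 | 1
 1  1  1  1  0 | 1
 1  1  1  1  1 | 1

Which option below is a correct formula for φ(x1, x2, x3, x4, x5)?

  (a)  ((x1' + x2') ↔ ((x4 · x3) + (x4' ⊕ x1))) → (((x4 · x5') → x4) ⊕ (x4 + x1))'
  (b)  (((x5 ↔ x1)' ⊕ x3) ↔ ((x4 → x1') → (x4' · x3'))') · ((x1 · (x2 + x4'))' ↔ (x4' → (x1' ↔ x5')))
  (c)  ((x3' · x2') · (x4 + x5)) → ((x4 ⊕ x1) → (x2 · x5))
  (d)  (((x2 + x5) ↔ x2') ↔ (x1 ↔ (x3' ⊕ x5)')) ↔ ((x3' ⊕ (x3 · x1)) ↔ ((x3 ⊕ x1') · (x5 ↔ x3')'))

d

(a) fails at (0,0,0,0,1): the formula yields 0, φ is 1.
(b) fails at (0,0,0,0,0): the formula yields 1, φ is 0.
(c) fails at (0,0,0,0,0): the formula yields 1, φ is 0.
Only (d) survives; checking it on all 32 rows confirms it matches φ.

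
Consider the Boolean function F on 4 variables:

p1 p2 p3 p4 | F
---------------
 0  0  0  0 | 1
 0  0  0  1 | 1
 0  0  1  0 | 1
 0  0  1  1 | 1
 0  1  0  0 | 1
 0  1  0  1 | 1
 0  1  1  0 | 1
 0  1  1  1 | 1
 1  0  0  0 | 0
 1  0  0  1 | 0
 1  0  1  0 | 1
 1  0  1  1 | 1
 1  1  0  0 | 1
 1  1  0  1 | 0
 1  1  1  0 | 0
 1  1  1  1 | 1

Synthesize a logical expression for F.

There are just 4 zero rows: (1,0,0,0), (1,0,0,1), (1,1,0,1), (1,1,1,0). Their minterms are p1·¬p2·¬p3·¬p4, p1·¬p2·¬p3·p4, p1·p2·¬p3·p4, p1·p2·p3·¬p4; the OR of those covers precisely the 0-outputs, and negating it yields F.

F(p1, p2, p3, p4) = NOT ((((((p1 AND NOT p2) AND NOT p3) AND NOT p4) OR (((p1 AND NOT p2) AND NOT p3) AND p4)) OR (((p1 AND p2) AND NOT p3) AND p4)) OR (((p1 AND p2) AND p3) AND NOT p4))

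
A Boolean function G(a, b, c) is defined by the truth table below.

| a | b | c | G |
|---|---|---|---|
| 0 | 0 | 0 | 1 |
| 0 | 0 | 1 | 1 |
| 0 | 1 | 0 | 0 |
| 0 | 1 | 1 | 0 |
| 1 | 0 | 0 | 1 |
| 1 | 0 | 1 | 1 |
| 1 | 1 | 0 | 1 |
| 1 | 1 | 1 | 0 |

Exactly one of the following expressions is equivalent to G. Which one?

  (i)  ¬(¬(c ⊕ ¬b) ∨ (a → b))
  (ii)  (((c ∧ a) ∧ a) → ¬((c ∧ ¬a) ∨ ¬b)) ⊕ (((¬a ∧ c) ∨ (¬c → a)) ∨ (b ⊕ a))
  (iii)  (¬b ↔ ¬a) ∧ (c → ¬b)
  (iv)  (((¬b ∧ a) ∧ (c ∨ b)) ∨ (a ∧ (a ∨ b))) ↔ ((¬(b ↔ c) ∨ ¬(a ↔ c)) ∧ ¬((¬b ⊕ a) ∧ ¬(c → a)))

(i): at (0,0,0) it gives 0, but G = 1 — eliminated.
(ii): at (0,0,1) it gives 0, but G = 1 — eliminated.
(iii): at (1,0,0) it gives 0, but G = 1 — eliminated.
(iv) is the remaining candidate, and it agrees with G on all 8 inputs.

iv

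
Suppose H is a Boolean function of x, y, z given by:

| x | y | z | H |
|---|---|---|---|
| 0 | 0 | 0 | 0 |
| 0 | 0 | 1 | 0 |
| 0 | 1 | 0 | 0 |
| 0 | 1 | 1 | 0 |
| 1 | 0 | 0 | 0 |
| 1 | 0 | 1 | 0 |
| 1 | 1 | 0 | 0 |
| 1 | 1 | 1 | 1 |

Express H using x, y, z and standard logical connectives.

H is 1 on exactly one input, (1,1,1), whose minterm is x·y·z. So H is just that conjunction.

H(x, y, z) = (x & y) & z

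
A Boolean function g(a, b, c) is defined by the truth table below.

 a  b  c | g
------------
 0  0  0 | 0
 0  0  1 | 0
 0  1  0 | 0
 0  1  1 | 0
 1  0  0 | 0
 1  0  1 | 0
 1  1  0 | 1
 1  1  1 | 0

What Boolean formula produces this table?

g(a, b, c) = (a ∧ b) ∧ ¬c

Only row (1,1,0) gives 1. That row's minterm a·b·¬c is g directly.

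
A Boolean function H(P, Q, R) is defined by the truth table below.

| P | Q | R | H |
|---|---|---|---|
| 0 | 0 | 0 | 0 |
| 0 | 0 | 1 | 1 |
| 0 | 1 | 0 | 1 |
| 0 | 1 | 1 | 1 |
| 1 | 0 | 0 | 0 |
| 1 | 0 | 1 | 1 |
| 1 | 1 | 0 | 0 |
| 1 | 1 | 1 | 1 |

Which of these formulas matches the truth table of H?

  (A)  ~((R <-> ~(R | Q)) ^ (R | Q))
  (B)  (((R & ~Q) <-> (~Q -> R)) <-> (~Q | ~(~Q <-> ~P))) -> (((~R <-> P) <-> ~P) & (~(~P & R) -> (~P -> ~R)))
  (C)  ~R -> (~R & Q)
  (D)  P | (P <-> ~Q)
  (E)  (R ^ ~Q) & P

(A): at (0,0,0) it gives 1, but H = 0 — eliminated.
(C): at (1,1,0) it gives 1, but H = 0 — eliminated.
(D): at (0,0,1) it gives 0, but H = 1 — eliminated.
(E): at (0,0,1) it gives 0, but H = 1 — eliminated.
That leaves (B). Evaluating it on every row reproduces the table of H exactly.

B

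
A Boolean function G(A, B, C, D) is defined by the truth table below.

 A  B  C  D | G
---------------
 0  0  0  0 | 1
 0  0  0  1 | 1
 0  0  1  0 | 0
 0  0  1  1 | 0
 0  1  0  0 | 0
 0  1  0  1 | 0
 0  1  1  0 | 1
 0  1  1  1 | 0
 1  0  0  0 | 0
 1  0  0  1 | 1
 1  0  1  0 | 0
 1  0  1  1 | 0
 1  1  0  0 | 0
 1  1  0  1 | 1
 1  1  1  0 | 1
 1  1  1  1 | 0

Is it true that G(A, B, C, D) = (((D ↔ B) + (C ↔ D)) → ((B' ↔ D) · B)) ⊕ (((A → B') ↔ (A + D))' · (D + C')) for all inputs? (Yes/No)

No

Evaluate (((D ↔ B) + (C ↔ D)) → ((B' ↔ D) · B)) ⊕ (((A → B') ↔ (A + D))' · (D + C')) on each row and compare to G:
  A=0, B=0, C=0, D=0: formula gives 1, G = 1 ✓
  A=0, B=0, C=0, D=1: formula gives 1, G = 1 ✓
  A=0, B=0, C=1, D=0: formula gives 0, G = 0 ✓
  A=0, B=0, C=1, D=1: formula gives 0, G = 0 ✓
  …
  A=1, B=1, C=1, D=1: formula gives 1, but G = 0 ✗
A single disagreement suffices: at (1,1,1,1) they differ, so the formula does not compute G.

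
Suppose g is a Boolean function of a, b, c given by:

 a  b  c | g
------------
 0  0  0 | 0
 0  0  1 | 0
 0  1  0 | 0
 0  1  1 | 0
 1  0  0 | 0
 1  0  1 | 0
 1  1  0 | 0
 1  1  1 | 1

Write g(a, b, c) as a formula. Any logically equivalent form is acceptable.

The output is 1 only when every input is 1 — the AND of all inputs.

g(a, b, c) = (a and b) and c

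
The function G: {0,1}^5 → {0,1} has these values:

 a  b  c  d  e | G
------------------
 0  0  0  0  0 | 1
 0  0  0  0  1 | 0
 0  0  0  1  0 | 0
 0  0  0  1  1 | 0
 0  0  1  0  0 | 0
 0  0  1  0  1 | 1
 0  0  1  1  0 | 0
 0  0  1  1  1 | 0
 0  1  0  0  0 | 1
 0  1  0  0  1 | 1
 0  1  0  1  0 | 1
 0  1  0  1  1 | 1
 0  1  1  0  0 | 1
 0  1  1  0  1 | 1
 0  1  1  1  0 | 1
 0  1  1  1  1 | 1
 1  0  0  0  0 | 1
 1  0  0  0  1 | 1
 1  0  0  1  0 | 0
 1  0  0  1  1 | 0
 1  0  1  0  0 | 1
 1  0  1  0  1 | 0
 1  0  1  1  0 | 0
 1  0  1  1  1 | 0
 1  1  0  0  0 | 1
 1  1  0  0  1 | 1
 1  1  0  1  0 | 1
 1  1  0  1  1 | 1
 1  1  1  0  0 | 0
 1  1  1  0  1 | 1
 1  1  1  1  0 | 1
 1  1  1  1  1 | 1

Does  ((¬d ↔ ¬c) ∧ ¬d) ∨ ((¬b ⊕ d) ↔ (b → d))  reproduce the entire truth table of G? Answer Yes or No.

Test each input against both G and the formula:
  a=0, b=0, c=0, d=0, e=0: formula gives 1, G = 1 ✓
  a=0, b=0, c=0, d=0, e=1: formula gives 1, but G = 0 ✗
Row (0,0,0,0,1) is a counterexample, so the formula is not equivalent to G.

No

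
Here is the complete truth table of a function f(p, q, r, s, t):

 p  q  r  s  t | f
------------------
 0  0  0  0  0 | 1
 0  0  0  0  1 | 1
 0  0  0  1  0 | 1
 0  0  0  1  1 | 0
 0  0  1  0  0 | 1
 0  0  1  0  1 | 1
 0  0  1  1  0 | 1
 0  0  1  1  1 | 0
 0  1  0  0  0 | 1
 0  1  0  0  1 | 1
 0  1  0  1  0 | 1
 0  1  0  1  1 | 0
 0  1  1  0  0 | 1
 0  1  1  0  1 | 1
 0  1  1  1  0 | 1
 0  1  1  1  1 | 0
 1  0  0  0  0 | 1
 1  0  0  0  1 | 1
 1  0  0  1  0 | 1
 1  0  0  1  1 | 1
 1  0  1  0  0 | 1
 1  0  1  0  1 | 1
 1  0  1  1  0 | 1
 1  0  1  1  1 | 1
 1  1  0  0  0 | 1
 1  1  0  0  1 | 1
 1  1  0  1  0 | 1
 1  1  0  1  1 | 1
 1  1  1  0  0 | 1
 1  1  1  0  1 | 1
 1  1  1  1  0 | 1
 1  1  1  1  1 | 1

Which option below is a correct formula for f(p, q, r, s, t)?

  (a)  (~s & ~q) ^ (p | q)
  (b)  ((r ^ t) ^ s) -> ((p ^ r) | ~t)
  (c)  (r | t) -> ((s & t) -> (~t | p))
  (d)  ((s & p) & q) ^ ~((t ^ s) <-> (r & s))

(a): at (0,0,0,1,0) it gives 0, but f = 1 — eliminated.
(b): at (0,0,0,0,1) it gives 0, but f = 1 — eliminated.
(d): at (0,0,0,0,0) it gives 0, but f = 1 — eliminated.
(c) is the remaining candidate, and it agrees with f on all 32 inputs.

c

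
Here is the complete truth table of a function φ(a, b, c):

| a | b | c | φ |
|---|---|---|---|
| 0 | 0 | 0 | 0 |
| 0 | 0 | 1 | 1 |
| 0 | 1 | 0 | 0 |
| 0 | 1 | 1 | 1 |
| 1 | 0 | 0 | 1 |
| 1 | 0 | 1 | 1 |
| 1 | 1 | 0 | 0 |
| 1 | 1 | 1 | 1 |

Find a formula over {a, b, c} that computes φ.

φ(a, b, c) = ~((((~a & ~b) & ~c) | ((~a & b) & ~c)) | ((a & b) & ~c))

The 0-rows are (0,0,0), (0,1,0), (1,1,0). Take each as a conjunction (¬a·¬b·¬c, ¬a·b·¬c, a·b·¬c), form their disjunction, and complement — that gives a formula that is 1 everywhere φ is.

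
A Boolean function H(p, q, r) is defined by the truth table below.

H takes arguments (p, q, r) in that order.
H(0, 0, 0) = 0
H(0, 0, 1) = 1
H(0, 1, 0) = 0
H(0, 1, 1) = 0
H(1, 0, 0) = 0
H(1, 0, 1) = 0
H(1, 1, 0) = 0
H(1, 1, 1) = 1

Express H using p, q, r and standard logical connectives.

H(p, q, r) = ((NOT p AND NOT q) AND r) OR ((p AND q) AND r)

H=1 on 2 inputs: (0,0,1), (1,1,1). Reading each as a conjunction of literals (¬p·¬q·r, p·q·r) and taking the OR gives the canonical DNF.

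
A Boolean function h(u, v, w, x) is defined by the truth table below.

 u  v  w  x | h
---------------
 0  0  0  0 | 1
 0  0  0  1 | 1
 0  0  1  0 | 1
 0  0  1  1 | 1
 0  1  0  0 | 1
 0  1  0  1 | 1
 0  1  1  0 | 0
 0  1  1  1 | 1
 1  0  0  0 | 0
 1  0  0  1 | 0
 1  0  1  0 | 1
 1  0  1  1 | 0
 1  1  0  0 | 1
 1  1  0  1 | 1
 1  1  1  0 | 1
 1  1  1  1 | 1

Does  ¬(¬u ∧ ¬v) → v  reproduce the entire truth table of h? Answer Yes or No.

No

Test each input against both h and the formula:
  u=0, v=0, w=0, x=0: formula gives 1, h = 1 ✓
  u=0, v=0, w=0, x=1: formula gives 1, h = 1 ✓
  u=0, v=0, w=1, x=0: formula gives 1, h = 1 ✓
  u=0, v=0, w=1, x=1: formula gives 1, h = 1 ✓
  …
  u=0, v=1, w=1, x=0: formula gives 1, but h = 0 ✗
Since they disagree at (0,1,1,0), the expression is not a correct formula for h.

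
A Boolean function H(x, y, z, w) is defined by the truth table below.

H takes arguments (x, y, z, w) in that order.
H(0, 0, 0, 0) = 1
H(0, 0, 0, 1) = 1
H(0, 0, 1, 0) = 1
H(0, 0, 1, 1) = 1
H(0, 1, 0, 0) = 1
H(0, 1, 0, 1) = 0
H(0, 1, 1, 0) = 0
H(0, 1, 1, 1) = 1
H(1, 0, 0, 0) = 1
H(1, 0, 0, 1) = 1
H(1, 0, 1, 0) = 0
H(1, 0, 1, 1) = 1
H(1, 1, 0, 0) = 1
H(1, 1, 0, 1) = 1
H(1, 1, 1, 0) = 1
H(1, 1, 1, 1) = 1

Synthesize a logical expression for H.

H is 0 on only 3 rows — (0,1,0,1), (0,1,1,0), (1,0,1,0). Writing each as a minterm (¬x·y·¬z·w, ¬x·y·z·¬w, x·¬y·z·¬w) and OR-ing them characterizes exactly where H=0, so H is the negation of that disjunction.

H(x, y, z, w) = (((((x' · y) · z') · w) + (((x' · y) · z) · w')) + (((x · y') · z) · w'))'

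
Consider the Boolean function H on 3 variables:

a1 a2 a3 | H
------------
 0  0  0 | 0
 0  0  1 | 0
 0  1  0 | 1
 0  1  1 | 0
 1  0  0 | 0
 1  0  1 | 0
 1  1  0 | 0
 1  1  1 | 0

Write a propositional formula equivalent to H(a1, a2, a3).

H(a1, a2, a3) = (~a1 & a2) & ~a3

Only row (0,1,0) gives 1. That row's minterm ¬a1·a2·¬a3 is H directly.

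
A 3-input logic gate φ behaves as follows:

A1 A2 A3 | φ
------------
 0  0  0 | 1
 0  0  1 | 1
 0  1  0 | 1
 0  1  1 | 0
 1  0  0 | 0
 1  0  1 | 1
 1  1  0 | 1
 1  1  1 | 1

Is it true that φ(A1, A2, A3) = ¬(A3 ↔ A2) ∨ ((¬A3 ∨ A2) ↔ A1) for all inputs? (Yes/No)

Evaluate ¬(A3 ↔ A2) ∨ ((¬A3 ∨ A2) ↔ A1) on each row and compare to φ:
  A1=0, A2=0, A3=0: formula gives 0, but φ = 1 ✗
Since they disagree at (0,0,0), the expression is not a correct formula for φ.

No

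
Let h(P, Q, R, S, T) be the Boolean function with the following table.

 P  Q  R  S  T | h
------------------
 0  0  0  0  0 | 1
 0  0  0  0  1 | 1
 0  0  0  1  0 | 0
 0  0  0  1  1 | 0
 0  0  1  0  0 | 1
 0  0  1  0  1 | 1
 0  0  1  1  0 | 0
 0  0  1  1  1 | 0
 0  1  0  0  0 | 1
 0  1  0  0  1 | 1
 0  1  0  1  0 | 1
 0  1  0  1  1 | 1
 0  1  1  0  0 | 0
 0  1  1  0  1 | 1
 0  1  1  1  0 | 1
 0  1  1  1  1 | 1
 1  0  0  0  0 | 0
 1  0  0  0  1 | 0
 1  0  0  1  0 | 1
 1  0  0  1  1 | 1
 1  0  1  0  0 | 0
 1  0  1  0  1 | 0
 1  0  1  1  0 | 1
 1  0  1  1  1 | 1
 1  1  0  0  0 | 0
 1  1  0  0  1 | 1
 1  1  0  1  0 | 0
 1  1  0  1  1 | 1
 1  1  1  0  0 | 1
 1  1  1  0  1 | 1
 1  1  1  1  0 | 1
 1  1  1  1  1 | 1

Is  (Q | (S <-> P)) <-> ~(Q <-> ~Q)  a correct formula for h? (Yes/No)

No

Check the formula against h row by row:
  P=0, Q=0, R=0, S=0, T=0: formula gives 1, h = 1 ✓
  P=0, Q=0, R=0, S=0, T=1: formula gives 1, h = 1 ✓
  P=0, Q=0, R=0, S=1, T=0: formula gives 0, h = 0 ✓
  P=0, Q=0, R=0, S=1, T=1: formula gives 0, h = 0 ✓
  …
  P=0, Q=1, R=1, S=0, T=0: formula gives 1, but h = 0 ✗
A single disagreement suffices: at (0,1,1,0,0) they differ, so the formula does not compute h.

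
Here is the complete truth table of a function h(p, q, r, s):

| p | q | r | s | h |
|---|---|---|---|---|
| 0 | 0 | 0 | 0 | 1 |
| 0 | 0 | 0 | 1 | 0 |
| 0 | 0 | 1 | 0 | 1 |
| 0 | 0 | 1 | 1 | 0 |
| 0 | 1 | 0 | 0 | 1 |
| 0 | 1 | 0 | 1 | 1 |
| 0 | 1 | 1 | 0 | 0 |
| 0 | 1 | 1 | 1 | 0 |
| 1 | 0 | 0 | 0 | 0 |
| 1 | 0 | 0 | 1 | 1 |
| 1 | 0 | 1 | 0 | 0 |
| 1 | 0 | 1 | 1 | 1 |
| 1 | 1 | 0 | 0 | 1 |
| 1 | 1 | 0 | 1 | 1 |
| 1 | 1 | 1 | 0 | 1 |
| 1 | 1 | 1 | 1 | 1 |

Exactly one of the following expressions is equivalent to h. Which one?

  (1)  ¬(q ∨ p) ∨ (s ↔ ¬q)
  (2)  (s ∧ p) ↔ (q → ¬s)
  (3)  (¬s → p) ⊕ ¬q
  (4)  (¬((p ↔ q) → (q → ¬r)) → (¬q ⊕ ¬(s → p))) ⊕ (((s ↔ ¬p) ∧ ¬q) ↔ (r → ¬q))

(1) fails at (0,0,0,1): the formula yields 1, h is 0.
(2) fails at (0,0,0,0): the formula yields 0, h is 1.
(3) fails at (0,1,0,0): the formula yields 0, h is 1.
Only (4) survives; checking it on all 16 rows confirms it matches h.

4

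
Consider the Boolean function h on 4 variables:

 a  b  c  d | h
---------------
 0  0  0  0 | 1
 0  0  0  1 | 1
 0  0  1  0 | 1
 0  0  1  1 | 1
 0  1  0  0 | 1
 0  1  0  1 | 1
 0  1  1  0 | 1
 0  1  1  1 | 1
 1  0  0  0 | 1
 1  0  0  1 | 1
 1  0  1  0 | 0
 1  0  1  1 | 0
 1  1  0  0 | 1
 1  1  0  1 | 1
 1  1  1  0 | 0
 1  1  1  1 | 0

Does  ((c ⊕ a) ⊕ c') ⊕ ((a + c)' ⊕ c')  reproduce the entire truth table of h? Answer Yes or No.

Test each input against both h and the formula:
  a=0, b=0, c=0, d=0: formula gives 1, h = 1 ✓
  a=0, b=0, c=0, d=1: formula gives 1, h = 1 ✓
  a=0, b=0, c=1, d=0: formula gives 1, h = 1 ✓
  a=0, b=0, c=1, d=1: formula gives 1, h = 1 ✓
  …and likewise for the remaining 12 rows.
Every row agrees, so the formula is equivalent.

Yes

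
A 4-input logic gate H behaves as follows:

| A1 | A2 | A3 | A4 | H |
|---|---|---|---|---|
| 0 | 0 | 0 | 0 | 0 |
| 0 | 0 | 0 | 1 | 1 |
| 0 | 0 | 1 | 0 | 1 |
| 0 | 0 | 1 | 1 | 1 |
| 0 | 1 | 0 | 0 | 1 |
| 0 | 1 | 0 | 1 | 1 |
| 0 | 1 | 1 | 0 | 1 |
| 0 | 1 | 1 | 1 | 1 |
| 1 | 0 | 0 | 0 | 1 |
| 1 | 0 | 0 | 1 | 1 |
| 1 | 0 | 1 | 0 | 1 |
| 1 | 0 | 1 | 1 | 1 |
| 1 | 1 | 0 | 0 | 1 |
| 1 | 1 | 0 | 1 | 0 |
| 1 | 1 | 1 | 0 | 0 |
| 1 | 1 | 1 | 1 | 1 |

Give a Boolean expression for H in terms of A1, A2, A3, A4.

H is 0 on only 3 rows — (0,0,0,0), (1,1,0,1), (1,1,1,0). Writing each as a minterm (¬A1·¬A2·¬A3·¬A4, A1·A2·¬A3·A4, A1·A2·A3·¬A4) and OR-ing them characterizes exactly where H=0, so H is the negation of that disjunction.

H(A1, A2, A3, A4) = not (((((not A1 and not A2) and not A3) and not A4) or (((A1 and A2) and not A3) and A4)) or (((A1 and A2) and A3) and not A4))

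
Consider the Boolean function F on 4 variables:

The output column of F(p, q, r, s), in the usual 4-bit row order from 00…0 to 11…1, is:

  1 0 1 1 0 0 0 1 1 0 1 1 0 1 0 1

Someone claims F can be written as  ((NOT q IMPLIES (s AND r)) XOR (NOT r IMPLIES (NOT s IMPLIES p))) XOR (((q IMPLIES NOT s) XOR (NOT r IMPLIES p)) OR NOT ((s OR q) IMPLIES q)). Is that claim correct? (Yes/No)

Test each input against both F and the formula:
  p=0, q=0, r=0, s=0: formula gives 1, F = 1 ✓
  p=0, q=0, r=0, s=1: formula gives 0, F = 0 ✓
  p=0, q=0, r=1, s=0: formula gives 1, F = 1 ✓
  p=0, q=0, r=1, s=1: formula gives 1, F = 1 ✓
  …and likewise for the remaining 12 rows.
Every row agrees, so the formula is equivalent.

Yes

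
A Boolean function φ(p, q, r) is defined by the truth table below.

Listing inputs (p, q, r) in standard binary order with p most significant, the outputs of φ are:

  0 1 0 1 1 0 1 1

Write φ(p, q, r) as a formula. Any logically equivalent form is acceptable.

φ is 0 on only 3 rows — (0,0,0), (0,1,0), (1,0,1). Writing each as a minterm (¬p·¬q·¬r, ¬p·q·¬r, p·¬q·r) and OR-ing them characterizes exactly where φ=0, so φ is the negation of that disjunction.

φ(p, q, r) = not ((((not p and not q) and not r) or ((not p and q) and not r)) or ((p and not q) and r))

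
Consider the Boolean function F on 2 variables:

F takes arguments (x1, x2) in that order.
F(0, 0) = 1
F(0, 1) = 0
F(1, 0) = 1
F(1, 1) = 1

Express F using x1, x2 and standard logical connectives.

F(x1, x2) = x2 -> x1

This is x2 → x1 (false only at 0,1).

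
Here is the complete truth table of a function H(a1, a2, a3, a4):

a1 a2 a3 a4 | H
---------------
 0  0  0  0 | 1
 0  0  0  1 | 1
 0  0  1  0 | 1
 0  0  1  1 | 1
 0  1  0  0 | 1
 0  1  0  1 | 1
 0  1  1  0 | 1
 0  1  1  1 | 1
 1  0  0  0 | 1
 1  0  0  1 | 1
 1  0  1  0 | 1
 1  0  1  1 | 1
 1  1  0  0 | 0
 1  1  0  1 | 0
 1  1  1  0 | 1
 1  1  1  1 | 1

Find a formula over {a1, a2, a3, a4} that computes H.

H(a1, a2, a3, a4) = ~((((a1 & a2) & ~a3) & ~a4) | (((a1 & a2) & ~a3) & a4))

The 0-rows are (1,1,0,0), (1,1,0,1). Take each as a conjunction (a1·a2·¬a3·¬a4, a1·a2·¬a3·a4), form their disjunction, and complement — that gives a formula that is 1 everywhere H is.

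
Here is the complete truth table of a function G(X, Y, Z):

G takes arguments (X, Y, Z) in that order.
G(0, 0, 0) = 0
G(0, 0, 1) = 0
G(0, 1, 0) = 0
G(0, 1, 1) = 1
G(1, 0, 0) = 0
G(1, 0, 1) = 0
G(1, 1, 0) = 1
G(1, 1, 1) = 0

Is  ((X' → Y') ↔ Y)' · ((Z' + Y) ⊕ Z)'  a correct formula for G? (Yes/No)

No

Check the formula against G row by row:
  X=0, Y=0, Z=0: formula gives 0, G = 0 ✓
  X=0, Y=0, Z=1: formula gives 0, G = 0 ✓
  X=0, Y=1, Z=0: formula gives 0, G = 0 ✓
  X=0, Y=1, Z=1: formula gives 1, G = 1 ✓
  X=1, Y=0, Z=0: formula gives 0, G = 0 ✓
  …
  X=1, Y=1, Z=0: formula gives 0, but G = 1 ✗
Since they disagree at (1,1,0), the expression is not a correct formula for G.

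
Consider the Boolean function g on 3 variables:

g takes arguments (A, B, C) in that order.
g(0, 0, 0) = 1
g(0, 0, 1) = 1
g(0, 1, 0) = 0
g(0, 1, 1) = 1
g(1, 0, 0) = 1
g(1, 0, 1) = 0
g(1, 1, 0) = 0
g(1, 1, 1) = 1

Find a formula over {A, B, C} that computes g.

The 0-rows are (0,1,0), (1,0,1), (1,1,0). Take each as a conjunction (¬A·B·¬C, A·¬B·C, A·B·¬C), form their disjunction, and complement — that gives a formula that is 1 everywhere g is.

g(A, B, C) = ~((((~A & B) & ~C) | ((A & ~B) & C)) | ((A & B) & ~C))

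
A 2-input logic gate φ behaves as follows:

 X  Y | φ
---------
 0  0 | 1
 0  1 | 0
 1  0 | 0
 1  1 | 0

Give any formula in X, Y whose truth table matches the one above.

φ(X, Y) = (X + Y)'

The output is 1 only when every input is 0 — NOR of all inputs.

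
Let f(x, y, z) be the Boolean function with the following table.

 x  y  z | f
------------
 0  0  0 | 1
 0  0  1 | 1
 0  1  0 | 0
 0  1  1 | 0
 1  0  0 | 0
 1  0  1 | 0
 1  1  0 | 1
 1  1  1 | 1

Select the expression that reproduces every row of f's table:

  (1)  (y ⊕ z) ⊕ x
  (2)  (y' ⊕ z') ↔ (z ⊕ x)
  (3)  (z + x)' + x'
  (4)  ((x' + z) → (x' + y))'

2

(1) fails at (0,0,0): the formula yields 0, f is 1.
(3) fails at (0,1,0): the formula yields 1, f is 0.
(4) fails at (0,0,0): the formula yields 0, f is 1.
(2) is the remaining candidate, and it agrees with f on all 8 inputs.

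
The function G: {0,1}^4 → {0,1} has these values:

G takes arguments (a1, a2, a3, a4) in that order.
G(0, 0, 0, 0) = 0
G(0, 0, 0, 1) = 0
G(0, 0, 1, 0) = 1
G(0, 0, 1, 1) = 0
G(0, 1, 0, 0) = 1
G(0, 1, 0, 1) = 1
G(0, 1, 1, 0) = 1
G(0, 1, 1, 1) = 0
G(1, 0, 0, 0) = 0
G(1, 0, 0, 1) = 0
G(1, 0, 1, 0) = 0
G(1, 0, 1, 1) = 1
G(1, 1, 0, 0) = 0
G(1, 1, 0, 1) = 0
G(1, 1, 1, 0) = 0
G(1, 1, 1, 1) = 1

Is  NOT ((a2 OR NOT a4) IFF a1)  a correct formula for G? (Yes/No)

No

Test each input against both G and the formula:
  a1=0, a2=0, a3=0, a4=0: formula gives 1, but G = 0 ✗
Since they disagree at (0,0,0,0), the expression is not a correct formula for G.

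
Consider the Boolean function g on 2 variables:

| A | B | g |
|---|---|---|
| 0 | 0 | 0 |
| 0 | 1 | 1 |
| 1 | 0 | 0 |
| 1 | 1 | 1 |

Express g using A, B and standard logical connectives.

Collect the rows where g=1 — (0,1), (1,1) — and write one minterm per row: ¬A·B, A·B. Their union (logical OR) reproduces the table exactly.

g(A, B) = (A' · B) + (A · B)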